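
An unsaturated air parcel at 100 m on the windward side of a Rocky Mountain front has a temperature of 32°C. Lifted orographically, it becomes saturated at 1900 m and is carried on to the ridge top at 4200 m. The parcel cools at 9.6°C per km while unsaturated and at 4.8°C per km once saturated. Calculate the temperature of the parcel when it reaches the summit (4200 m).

3.68°C

100–1900 m, dry: Δz = 1.8 km ⇒ ΔT = -17.28°C; T = 14.72°C
1900–4200 m, saturated: Δz = 2.3 km ⇒ ΔT = -11.04°C; T = 3.68°C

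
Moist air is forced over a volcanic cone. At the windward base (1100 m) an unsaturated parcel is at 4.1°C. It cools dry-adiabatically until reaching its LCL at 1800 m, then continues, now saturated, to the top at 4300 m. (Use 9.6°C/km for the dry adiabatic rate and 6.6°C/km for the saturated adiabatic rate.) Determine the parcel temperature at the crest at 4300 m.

From 1100 m to 1800 m (dry): cools by 9.6 × 0.7 = 6.72°C, giving -2.62°C.
From 1800 m to 4300 m (saturated): cools by 6.6 × 2.5 = 16.5°C, giving -19.12°C.

-19.12°C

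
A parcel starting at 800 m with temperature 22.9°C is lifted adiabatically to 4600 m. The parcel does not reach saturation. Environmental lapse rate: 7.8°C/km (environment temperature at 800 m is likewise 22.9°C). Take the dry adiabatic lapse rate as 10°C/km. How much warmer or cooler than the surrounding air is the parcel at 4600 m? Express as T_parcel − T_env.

Parcel:
  From 800 m to 4600 m (dry): cools by 10 × 3.8 = 38°C, giving -15.1°C.
Environment:
  From 800 m to 4600 m (environment): cools by 7.8 × 3.8 = 29.64°C, giving -6.74°C.
T_parcel − T_env = -15.1 − (-6.74) = -8.36°C

-8.36°C (parcel cooler than environment)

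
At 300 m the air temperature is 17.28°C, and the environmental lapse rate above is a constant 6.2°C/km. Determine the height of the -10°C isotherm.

4700 m

Height above start = (17.28 − (-10)) / 6.2 = 4.4 km
Altitude = 300 m + 4400 m = 4700 m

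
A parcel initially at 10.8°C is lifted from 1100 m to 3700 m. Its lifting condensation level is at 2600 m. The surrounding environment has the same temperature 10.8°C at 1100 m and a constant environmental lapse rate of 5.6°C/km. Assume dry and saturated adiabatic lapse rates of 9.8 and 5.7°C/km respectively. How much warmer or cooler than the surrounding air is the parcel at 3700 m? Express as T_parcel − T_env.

-6.41°C (parcel cooler than environment)

Parcel:
  1100 → 2600 m (dry, 9.8°C/km): ΔT = -9.8 × 1.5 = -14.7°C → T = -3.9°C
  2600 → 3700 m (saturated, 5.7°C/km): ΔT = -5.7 × 1.1 = -6.27°C → T = -10.17°C
Environment:
  1100 → 3700 m (environment, 5.6°C/km): ΔT = -5.6 × 2.6 = -14.56°C → T = -3.76°C
T_parcel − T_env = -10.17 − (-3.76) = -6.41°C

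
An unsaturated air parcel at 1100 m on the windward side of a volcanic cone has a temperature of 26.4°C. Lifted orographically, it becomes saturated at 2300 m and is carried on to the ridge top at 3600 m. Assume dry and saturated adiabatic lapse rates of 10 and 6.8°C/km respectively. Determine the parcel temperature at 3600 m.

1100 → 2300 m (dry, 10°C/km): ΔT = -10 × 1.2 = -12°C → T = 14.4°C
2300 → 3600 m (saturated, 6.8°C/km): ΔT = -6.8 × 1.3 = -8.84°C → T = 5.56°C

5.56°C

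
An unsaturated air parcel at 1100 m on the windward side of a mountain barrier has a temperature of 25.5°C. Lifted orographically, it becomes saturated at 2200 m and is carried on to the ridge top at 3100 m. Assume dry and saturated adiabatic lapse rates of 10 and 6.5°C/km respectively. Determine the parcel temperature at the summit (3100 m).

8.65°C

1100–2200 m, dry: Δz = 1.1 km ⇒ ΔT = -11°C; T = 14.5°C
2200–3100 m, saturated: Δz = 0.9 km ⇒ ΔT = -5.85°C; T = 8.65°C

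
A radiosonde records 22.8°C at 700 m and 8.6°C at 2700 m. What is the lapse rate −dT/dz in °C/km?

Γ = −ΔT/Δz = (22.8 − 8.6) / (2700 − 700) m
  = 14.2°C / 2 km = 7.1°C/km

7.1°C/km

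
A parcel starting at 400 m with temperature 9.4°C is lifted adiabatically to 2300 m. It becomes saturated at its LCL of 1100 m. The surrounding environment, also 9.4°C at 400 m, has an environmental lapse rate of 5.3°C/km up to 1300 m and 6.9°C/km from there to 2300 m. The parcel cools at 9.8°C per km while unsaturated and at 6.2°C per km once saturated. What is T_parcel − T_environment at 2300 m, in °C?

-2.63°C (parcel cooler than environment)

Parcel:
  Dry to 1100 m: -9.8 × 0.7 km = -6.86°C, so T = 2.54°C.
  Saturated to 2300 m: -6.2 × 1.2 km = -7.44°C, so T = -4.9°C.
Environment:
  Environment, lower layer to 1300 m: -5.3 × 0.9 km = -4.77°C, so T = 4.63°C.
  Environment, upper layer to 2300 m: -6.9 × 1 km = -6.9°C, so T = -2.27°C.
T_parcel − T_env = -4.9 − (-2.27) = -2.63°C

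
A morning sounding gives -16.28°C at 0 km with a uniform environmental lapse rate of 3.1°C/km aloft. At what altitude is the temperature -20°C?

1.2 km

Height above start = (-16.28 − (-20)) / 3.1 = 1.2 km
Altitude = 0 m + 1200 m = 1200 m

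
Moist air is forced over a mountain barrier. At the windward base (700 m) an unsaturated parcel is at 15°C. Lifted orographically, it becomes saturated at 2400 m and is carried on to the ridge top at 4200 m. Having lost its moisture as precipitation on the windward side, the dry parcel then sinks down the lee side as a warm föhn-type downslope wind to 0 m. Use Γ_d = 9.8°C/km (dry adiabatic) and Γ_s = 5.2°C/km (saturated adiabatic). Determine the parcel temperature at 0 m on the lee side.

30.14°C

Dry to 2400 m: -9.8 × 1.7 km = -16.66°C, so T = -1.66°C.
Saturated to 4200 m: -5.2 × 1.8 km = -9.36°C, so T = -11.02°C.
Dry descent to 0 m: +9.8 × 4.2 km = +41.16°C, so T = 30.14°C.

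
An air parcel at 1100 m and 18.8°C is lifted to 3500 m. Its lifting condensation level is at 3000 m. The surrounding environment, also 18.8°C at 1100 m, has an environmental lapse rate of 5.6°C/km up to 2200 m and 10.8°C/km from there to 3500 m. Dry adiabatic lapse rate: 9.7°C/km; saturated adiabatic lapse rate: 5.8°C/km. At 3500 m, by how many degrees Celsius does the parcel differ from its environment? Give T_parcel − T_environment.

Parcel:
  1100–3000 m, dry: Δz = 1.9 km ⇒ ΔT = -18.43°C; T = 0.37°C
  3000–3500 m, saturated: Δz = 0.5 km ⇒ ΔT = -2.9°C; T = -2.53°C
Environment:
  1100–2200 m, environment, lower layer: Δz = 1.1 km ⇒ ΔT = -6.16°C; T = 12.64°C
  2200–3500 m, environment, upper layer: Δz = 1.3 km ⇒ ΔT = -14.04°C; T = -1.4°C
T_parcel − T_env = -2.53 − (-1.4) = -1.13°C

-1.13°C (parcel cooler than environment)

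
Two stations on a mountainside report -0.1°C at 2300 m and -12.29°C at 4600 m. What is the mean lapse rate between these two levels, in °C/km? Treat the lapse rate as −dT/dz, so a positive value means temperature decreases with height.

5.3°C/km

Γ = −ΔT/Δz = (-0.1 − (-12.29)) / (4600 − 2300) m
  = 12.19°C / 2.3 km = 5.3°C/km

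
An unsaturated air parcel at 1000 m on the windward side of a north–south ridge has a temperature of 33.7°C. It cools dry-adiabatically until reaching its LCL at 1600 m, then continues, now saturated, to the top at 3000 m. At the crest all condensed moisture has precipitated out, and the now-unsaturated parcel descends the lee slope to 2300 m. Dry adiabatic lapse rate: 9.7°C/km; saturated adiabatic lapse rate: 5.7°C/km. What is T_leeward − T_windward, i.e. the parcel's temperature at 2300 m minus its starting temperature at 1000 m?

Dry to 1600 m: -9.7 × 0.6 km = -5.82°C, so T = 27.88°C.
Saturated to 3000 m: -5.7 × 1.4 km = -7.98°C, so T = 19.9°C.
Dry descent to 2300 m: +9.7 × 0.7 km = +6.79°C, so T = 26.69°C.
Net change vs windward start: 26.69 − 33.7 = -7.01°C

-7.01°C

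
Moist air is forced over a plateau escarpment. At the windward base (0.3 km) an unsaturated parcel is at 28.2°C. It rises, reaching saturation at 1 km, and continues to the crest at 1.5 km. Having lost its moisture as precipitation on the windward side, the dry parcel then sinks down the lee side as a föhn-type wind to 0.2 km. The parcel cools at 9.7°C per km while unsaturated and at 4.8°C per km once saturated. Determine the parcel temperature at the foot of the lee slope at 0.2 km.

From 300 m to 1000 m (dry): cools by 9.7 × 0.7 = 6.79°C, giving 21.41°C.
From 1000 m to 1500 m (saturated): cools by 4.8 × 0.5 = 2.4°C, giving 19.01°C.
From 1500 m to 200 m (dry descent): warms by 9.7 × 1.3 = 12.61°C, giving 31.62°C.

31.62°C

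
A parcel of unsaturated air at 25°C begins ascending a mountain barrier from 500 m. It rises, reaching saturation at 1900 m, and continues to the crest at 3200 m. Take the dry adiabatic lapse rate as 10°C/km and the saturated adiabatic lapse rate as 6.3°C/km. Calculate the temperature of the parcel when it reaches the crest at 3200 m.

2.81°C

Dry to 1900 m: -10 × 1.4 km = -14°C, so T = 11°C.
Saturated to 3200 m: -6.3 × 1.3 km = -8.19°C, so T = 2.81°C.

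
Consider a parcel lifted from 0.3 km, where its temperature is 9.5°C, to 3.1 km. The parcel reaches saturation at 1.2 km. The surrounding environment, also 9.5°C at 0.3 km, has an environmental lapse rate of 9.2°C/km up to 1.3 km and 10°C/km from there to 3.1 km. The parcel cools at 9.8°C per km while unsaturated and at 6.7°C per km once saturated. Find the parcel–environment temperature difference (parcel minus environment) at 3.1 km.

Parcel:
  Dry to 1200 m: -9.8 × 0.9 km = -8.82°C, so T = 0.68°C.
  Saturated to 3100 m: -6.7 × 1.9 km = -12.73°C, so T = -12.05°C.
Environment:
  Environment, lower layer to 1300 m: -9.2 × 1 km = -9.2°C, so T = 0.3°C.
  Environment, upper layer to 3100 m: -10 × 1.8 km = -18°C, so T = -17.7°C.
T_parcel − T_env = -12.05 − (-17.7) = +5.65°C

+5.65°C (parcel warmer than environment)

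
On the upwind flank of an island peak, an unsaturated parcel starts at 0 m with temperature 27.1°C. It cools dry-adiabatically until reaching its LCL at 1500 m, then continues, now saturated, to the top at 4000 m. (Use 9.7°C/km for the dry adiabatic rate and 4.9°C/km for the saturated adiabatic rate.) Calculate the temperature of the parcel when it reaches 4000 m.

0–1500 m, dry: Δz = 1.5 km ⇒ ΔT = -14.55°C; T = 12.55°C
1500–4000 m, saturated: Δz = 2.5 km ⇒ ΔT = -12.25°C; T = 0.3°C

0.3°C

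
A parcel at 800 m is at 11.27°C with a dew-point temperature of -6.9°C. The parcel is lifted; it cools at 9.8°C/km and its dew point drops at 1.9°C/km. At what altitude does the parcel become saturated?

3100 m

T and T_d converge at 9.8 − 1.9 = 7.9°C per km
Height above start = (11.27 − (-6.9)) / 7.9 = 2.3 km
LCL altitude = 800 m + 2300 m = 3100 m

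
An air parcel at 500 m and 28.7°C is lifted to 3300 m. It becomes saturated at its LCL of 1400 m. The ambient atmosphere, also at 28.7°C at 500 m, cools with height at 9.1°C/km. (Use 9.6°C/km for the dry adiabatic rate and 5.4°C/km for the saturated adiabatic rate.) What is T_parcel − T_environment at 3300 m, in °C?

Parcel:
  Dry to 1400 m: -9.6 × 0.9 km = -8.64°C, so T = 20.06°C.
  Saturated to 3300 m: -5.4 × 1.9 km = -10.26°C, so T = 9.8°C.
Environment:
  Environment to 3300 m: -9.1 × 2.8 km = -25.48°C, so T = 3.22°C.
T_parcel − T_env = 9.8 − 3.22 = +6.58°C

+6.58°C (parcel warmer than environment)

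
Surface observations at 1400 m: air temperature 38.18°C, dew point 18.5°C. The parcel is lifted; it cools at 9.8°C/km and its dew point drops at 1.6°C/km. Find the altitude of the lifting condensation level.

3800 m

T and T_d converge at 9.8 − 1.6 = 8.2°C per km
Height above start = (38.18 − 18.5) / 8.2 = 2.4 km
LCL altitude = 1400 m + 2400 m = 3800 m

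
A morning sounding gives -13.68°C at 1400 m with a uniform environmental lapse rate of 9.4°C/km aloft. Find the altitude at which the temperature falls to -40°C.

4200 m

Height above start = (-13.68 − (-40)) / 9.4 = 2.8 km
Altitude = 1400 m + 2800 m = 4200 m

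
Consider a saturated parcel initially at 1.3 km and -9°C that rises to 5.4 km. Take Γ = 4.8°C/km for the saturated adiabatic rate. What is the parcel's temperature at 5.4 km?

1300 → 5400 m (saturated adiabatic, 4.8°C/km): ΔT = -4.8 × 4.1 = -19.68°C → T = -28.68°C

-28.68°C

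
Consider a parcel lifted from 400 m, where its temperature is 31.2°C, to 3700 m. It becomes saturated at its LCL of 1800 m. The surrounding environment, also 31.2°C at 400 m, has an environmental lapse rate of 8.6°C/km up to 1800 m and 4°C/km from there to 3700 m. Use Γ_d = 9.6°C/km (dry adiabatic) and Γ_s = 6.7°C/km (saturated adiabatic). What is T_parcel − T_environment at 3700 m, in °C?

-6.53°C (parcel cooler than environment)

Parcel:
  From 400 m to 1800 m (dry): cools by 9.6 × 1.4 = 13.44°C, giving 17.76°C.
  From 1800 m to 3700 m (saturated): cools by 6.7 × 1.9 = 12.73°C, giving 5.03°C.
Environment:
  From 400 m to 1800 m (environment, lower layer): cools by 8.6 × 1.4 = 12.04°C, giving 19.16°C.
  From 1800 m to 3700 m (environment, upper layer): cools by 4 × 1.9 = 7.6°C, giving 11.56°C.
T_parcel − T_env = 5.03 − 11.56 = -6.53°C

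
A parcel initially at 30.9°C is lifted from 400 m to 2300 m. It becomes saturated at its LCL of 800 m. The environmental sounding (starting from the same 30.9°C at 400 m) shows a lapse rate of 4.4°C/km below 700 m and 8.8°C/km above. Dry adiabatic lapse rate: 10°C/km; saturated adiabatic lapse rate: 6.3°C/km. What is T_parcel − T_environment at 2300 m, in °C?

+1.95°C (parcel warmer than environment)

Parcel:
  400 → 800 m (dry, 10°C/km): ΔT = -10 × 0.4 = -4°C → T = 26.9°C
  800 → 2300 m (saturated, 6.3°C/km): ΔT = -6.3 × 1.5 = -9.45°C → T = 17.45°C
Environment:
  400 → 700 m (environment, lower layer, 4.4°C/km): ΔT = -4.4 × 0.3 = -1.32°C → T = 29.58°C
  700 → 2300 m (environment, upper layer, 8.8°C/km): ΔT = -8.8 × 1.6 = -14.08°C → T = 15.5°C
T_parcel − T_env = 17.45 − 15.5 = +1.95°C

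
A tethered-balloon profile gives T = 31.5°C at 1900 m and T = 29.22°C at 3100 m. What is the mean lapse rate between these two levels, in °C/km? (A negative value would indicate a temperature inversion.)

Γ = −ΔT/Δz = (31.5 − 29.22) / (3100 − 1900) m
  = 2.28°C / 1.2 km = 1.9°C/km

1.9°C/km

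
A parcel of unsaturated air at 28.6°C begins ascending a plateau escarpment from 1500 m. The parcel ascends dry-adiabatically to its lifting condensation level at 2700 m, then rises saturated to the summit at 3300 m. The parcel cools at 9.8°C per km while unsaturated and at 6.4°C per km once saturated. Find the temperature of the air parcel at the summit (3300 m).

13°C

From 1500 m to 2700 m (dry): cools by 9.8 × 1.2 = 11.76°C, giving 16.84°C.
From 2700 m to 3300 m (saturated): cools by 6.4 × 0.6 = 3.84°C, giving 13°C.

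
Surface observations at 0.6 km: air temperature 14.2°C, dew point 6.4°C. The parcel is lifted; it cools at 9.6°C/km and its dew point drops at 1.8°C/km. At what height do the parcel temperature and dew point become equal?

1.6 km

T and T_d converge at 9.6 − 1.8 = 7.8°C per km
Height above start = (14.2 − 6.4) / 7.8 = 1 km
LCL altitude = 600 m + 1000 m = 1600 m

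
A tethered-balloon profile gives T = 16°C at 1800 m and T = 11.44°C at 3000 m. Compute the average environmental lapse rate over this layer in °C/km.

Γ = −ΔT/Δz = (16 − 11.44) / (3000 − 1800) m
  = 4.56°C / 1.2 km = 3.8°C/km

3.8°C/km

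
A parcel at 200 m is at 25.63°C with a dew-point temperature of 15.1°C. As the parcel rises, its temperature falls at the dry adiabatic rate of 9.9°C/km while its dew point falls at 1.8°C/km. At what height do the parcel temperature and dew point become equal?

T and T_d converge at 9.9 − 1.8 = 8.1°C per km
Height above start = (25.63 − 15.1) / 8.1 = 1.3 km
LCL altitude = 200 m + 1300 m = 1500 m

1500 m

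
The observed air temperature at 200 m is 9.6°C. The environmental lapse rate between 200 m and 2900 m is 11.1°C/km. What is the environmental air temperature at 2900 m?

-20.37°C

200–2900 m, environmental: Δz = 2.7 km ⇒ ΔT = -29.97°C; T = -20.37°C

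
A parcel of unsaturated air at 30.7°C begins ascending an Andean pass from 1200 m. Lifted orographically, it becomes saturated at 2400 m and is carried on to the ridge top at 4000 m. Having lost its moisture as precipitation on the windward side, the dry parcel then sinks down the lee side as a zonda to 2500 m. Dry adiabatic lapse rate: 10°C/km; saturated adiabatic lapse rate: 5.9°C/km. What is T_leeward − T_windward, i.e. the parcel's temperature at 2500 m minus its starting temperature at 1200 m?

-6.44°C

1200–2400 m, dry: Δz = 1.2 km ⇒ ΔT = -12°C; T = 18.7°C
2400–4000 m, saturated: Δz = 1.6 km ⇒ ΔT = -9.44°C; T = 9.26°C
4000–2500 m, dry descent: Δz = 1.5 km ⇒ ΔT = +15°C; T = 24.26°C
Net change vs windward start: 24.26 − 30.7 = -6.44°C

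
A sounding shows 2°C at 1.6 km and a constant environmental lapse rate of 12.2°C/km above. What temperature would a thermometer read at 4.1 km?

-28.5°C

1600–4100 m, environmental: Δz = 2.5 km ⇒ ΔT = -30.5°C; T = -28.5°C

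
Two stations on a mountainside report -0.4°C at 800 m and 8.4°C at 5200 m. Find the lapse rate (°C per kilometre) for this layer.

Γ = −ΔT/Δz = (-0.4 − 8.4) / (5200 − 800) m
  = -8.8°C / 4.4 km = -2°C/km

-2°C/km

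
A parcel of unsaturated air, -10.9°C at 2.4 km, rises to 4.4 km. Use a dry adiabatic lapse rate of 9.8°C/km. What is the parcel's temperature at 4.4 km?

2400–4400 m, dry adiabatic: Δz = 2 km ⇒ ΔT = -19.6°C; T = -30.5°C

-30.5°C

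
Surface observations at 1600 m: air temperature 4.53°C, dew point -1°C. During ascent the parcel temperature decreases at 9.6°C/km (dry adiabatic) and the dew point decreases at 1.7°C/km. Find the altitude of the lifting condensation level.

2300 m

T and T_d converge at 9.6 − 1.7 = 7.9°C per km
Height above start = (4.53 − (-1)) / 7.9 = 0.7 km
LCL altitude = 1600 m + 700 m = 2300 m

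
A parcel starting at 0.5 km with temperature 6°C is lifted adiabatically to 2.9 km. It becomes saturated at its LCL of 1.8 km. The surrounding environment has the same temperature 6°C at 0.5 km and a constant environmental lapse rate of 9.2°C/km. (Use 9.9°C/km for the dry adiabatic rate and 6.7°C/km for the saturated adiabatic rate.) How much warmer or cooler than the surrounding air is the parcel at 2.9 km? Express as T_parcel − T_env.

+1.84°C (parcel warmer than environment)

Parcel:
  From 500 m to 1800 m (dry): cools by 9.9 × 1.3 = 12.87°C, giving -6.87°C.
  From 1800 m to 2900 m (saturated): cools by 6.7 × 1.1 = 7.37°C, giving -14.24°C.
Environment:
  From 500 m to 2900 m (environment): cools by 9.2 × 2.4 = 22.08°C, giving -16.08°C.
T_parcel − T_env = -14.24 − (-16.08) = +1.84°C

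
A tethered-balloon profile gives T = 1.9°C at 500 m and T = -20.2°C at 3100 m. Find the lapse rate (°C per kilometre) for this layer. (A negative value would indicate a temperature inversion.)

8.5°C/km

Γ = −ΔT/Δz = (1.9 − (-20.2)) / (3100 − 500) m
  = 22.1°C / 2.6 km = 8.5°C/km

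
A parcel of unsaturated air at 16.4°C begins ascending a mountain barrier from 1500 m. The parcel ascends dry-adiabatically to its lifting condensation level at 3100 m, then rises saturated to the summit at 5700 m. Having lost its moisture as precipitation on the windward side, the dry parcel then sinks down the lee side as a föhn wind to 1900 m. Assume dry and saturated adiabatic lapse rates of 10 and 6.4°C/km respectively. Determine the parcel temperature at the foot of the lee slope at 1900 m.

21.76°C

1500 → 3100 m (dry, 10°C/km): ΔT = -10 × 1.6 = -16°C → T = 0.4°C
3100 → 5700 m (saturated, 6.4°C/km): ΔT = -6.4 × 2.6 = -16.64°C → T = -16.24°C
5700 → 1900 m (dry descent, 10°C/km): ΔT = +10 × 3.8 = +38°C → T = 21.76°C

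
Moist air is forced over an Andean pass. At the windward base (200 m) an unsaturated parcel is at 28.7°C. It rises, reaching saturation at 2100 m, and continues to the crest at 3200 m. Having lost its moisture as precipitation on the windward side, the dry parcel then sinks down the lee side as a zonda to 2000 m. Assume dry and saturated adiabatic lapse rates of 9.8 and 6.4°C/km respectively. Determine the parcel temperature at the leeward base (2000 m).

From 200 m to 2100 m (dry): cools by 9.8 × 1.9 = 18.62°C, giving 10.08°C.
From 2100 m to 3200 m (saturated): cools by 6.4 × 1.1 = 7.04°C, giving 3.04°C.
From 3200 m to 2000 m (dry descent): warms by 9.8 × 1.2 = 11.76°C, giving 14.8°C.

14.8°C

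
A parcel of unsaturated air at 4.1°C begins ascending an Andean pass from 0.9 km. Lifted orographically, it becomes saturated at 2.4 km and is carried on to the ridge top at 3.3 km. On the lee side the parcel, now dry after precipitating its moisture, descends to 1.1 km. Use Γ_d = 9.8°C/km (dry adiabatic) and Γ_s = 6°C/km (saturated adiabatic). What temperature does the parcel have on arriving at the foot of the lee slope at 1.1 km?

From 900 m to 2400 m (dry): cools by 9.8 × 1.5 = 14.7°C, giving -10.6°C.
From 2400 m to 3300 m (saturated): cools by 6 × 0.9 = 5.4°C, giving -16°C.
From 3300 m to 1100 m (dry descent): warms by 9.8 × 2.2 = 21.56°C, giving 5.56°C.

5.56°C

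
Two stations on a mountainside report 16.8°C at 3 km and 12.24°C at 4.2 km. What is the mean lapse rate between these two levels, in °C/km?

3.8°C/km

Γ = −ΔT/Δz = (16.8 − 12.24) / (4200 − 3000) m
  = 4.56°C / 1.2 km = 3.8°C/km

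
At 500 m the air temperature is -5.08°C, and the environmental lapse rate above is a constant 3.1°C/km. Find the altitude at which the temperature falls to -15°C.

3700 m

Height above start = (-5.08 − (-15)) / 3.1 = 3.2 km
Altitude = 500 m + 3200 m = 3700 m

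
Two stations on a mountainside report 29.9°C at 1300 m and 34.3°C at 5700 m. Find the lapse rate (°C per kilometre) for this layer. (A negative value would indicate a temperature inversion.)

Γ = −ΔT/Δz = (29.9 − 34.3) / (5700 − 1300) m
  = -4.4°C / 4.4 km = -1°C/km

-1°C/km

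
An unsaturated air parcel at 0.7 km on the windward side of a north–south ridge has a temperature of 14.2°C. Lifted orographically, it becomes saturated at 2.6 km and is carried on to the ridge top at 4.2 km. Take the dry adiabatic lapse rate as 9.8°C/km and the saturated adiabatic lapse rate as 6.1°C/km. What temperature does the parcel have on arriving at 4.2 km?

700 → 2600 m (dry, 9.8°C/km): ΔT = -9.8 × 1.9 = -18.62°C → T = -4.42°C
2600 → 4200 m (saturated, 6.1°C/km): ΔT = -6.1 × 1.6 = -9.76°C → T = -14.18°C

-14.18°C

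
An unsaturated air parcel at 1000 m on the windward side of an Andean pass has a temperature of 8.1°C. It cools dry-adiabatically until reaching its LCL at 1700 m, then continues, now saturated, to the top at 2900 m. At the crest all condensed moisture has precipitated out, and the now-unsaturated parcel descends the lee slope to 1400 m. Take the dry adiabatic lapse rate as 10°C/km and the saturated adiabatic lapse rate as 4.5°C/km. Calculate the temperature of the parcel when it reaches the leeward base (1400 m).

1000–1700 m, dry: Δz = 0.7 km ⇒ ΔT = -7°C; T = 1.1°C
1700–2900 m, saturated: Δz = 1.2 km ⇒ ΔT = -5.4°C; T = -4.3°C
2900–1400 m, dry descent: Δz = 1.5 km ⇒ ΔT = +15°C; T = 10.7°C

10.7°C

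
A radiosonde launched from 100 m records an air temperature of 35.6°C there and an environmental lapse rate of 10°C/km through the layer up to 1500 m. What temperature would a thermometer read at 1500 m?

21.6°C

100–1500 m, environmental: Δz = 1.4 km ⇒ ΔT = -14°C; T = 21.6°C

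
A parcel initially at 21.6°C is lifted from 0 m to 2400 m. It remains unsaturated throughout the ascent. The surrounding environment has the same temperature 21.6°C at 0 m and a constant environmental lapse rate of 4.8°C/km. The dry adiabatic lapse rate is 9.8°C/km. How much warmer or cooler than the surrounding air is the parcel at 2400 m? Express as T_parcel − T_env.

-12°C (parcel cooler than environment)

Parcel:
  0–2400 m, dry: Δz = 2.4 km ⇒ ΔT = -23.52°C; T = -1.92°C
Environment:
  0–2400 m, environment: Δz = 2.4 km ⇒ ΔT = -11.52°C; T = 10.08°C
T_parcel − T_env = -1.92 − 10.08 = -12°C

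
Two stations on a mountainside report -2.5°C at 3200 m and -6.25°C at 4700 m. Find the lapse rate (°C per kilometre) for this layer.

Γ = −ΔT/Δz = (-2.5 − (-6.25)) / (4700 − 3200) m
  = 3.75°C / 1.5 km = 2.5°C/km

2.5°C/km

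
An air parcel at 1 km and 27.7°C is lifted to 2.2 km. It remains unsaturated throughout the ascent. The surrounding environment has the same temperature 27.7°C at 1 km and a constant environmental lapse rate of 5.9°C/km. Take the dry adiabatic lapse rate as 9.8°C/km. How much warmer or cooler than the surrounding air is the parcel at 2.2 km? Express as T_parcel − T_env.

-4.68°C (parcel cooler than environment)

Parcel:
  Dry to 2200 m: -9.8 × 1.2 km = -11.76°C, so T = 15.94°C.
Environment:
  Environment to 2200 m: -5.9 × 1.2 km = -7.08°C, so T = 20.62°C.
T_parcel − T_env = 15.94 − 20.62 = -4.68°C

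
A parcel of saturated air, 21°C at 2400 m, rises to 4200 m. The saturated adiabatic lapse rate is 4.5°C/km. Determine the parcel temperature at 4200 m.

12.9°C

From 2400 m to 4200 m (saturated adiabatic): cools by 4.5 × 1.8 = 8.1°C, giving 12.9°C.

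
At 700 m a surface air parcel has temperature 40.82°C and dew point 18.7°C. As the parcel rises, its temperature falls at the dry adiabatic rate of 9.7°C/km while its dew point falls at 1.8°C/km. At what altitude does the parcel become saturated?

T and T_d converge at 9.7 − 1.8 = 7.9°C per km
Height above start = (40.82 − 18.7) / 7.9 = 2.8 km
LCL altitude = 700 m + 2800 m = 3500 m

3500 m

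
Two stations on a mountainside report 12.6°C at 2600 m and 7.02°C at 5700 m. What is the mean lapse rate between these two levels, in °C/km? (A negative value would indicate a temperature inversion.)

Γ = −ΔT/Δz = (12.6 − 7.02) / (5700 − 2600) m
  = 5.58°C / 3.1 km = 1.8°C/km

1.8°C/km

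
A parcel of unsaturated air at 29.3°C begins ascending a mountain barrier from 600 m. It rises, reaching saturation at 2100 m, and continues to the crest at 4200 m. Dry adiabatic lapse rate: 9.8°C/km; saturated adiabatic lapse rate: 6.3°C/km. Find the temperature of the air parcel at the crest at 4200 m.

600–2100 m, dry: Δz = 1.5 km ⇒ ΔT = -14.7°C; T = 14.6°C
2100–4200 m, saturated: Δz = 2.1 km ⇒ ΔT = -13.23°C; T = 1.37°C

1.37°C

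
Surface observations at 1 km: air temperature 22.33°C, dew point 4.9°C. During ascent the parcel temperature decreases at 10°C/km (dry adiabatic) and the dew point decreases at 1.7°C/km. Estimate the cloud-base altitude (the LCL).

3.1 km

T and T_d converge at 10 − 1.7 = 8.3°C per km
Height above start = (22.33 − 4.9) / 8.3 = 2.1 km
LCL altitude = 1000 m + 2100 m = 3100 m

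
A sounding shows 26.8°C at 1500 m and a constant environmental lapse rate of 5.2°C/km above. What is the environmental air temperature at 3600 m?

15.88°C

1500 → 3600 m (environmental, 5.2°C/km): ΔT = -5.2 × 2.1 = -10.92°C → T = 15.88°C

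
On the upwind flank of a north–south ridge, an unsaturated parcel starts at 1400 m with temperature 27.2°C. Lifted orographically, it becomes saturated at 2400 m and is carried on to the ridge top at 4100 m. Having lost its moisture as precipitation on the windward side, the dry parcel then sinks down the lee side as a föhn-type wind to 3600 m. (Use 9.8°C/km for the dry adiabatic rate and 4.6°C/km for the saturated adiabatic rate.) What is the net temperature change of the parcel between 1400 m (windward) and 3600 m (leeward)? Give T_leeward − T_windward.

1400–2400 m, dry: Δz = 1 km ⇒ ΔT = -9.8°C; T = 17.4°C
2400–4100 m, saturated: Δz = 1.7 km ⇒ ΔT = -7.82°C; T = 9.58°C
4100–3600 m, dry descent: Δz = 0.5 km ⇒ ΔT = +4.9°C; T = 14.48°C
Net change vs windward start: 14.48 − 27.2 = -12.72°C

-12.72°C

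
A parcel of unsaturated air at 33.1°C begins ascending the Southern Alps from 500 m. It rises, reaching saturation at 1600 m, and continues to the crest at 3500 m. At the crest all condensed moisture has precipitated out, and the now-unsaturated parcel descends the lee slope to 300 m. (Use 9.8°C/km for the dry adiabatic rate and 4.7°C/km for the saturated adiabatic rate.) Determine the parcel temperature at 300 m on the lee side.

44.75°C

500–1600 m, dry: Δz = 1.1 km ⇒ ΔT = -10.78°C; T = 22.32°C
1600–3500 m, saturated: Δz = 1.9 km ⇒ ΔT = -8.93°C; T = 13.39°C
3500–300 m, dry descent: Δz = 3.2 km ⇒ ΔT = +31.36°C; T = 44.75°C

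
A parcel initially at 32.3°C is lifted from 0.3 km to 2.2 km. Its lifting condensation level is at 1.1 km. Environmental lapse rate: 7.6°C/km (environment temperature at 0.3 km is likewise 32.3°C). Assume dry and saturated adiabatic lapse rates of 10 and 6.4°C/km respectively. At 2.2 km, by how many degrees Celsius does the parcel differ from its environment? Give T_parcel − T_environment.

Parcel:
  From 300 m to 1100 m (dry): cools by 10 × 0.8 = 8°C, giving 24.3°C.
  From 1100 m to 2200 m (saturated): cools by 6.4 × 1.1 = 7.04°C, giving 17.26°C.
Environment:
  From 300 m to 2200 m (environment): cools by 7.6 × 1.9 = 14.44°C, giving 17.86°C.
T_parcel − T_env = 17.26 − 17.86 = -0.6°C

-0.6°C (parcel cooler than environment)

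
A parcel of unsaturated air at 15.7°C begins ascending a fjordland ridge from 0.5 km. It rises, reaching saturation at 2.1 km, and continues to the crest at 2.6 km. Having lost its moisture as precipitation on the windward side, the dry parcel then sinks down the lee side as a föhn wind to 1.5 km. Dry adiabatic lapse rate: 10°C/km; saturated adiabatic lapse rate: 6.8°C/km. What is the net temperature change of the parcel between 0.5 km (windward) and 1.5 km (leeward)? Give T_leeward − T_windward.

500–2100 m, dry: Δz = 1.6 km ⇒ ΔT = -16°C; T = -0.3°C
2100–2600 m, saturated: Δz = 0.5 km ⇒ ΔT = -3.4°C; T = -3.7°C
2600–1500 m, dry descent: Δz = 1.1 km ⇒ ΔT = +11°C; T = 7.3°C
Net change vs windward start: 7.3 − 15.7 = -8.4°C

-8.4°C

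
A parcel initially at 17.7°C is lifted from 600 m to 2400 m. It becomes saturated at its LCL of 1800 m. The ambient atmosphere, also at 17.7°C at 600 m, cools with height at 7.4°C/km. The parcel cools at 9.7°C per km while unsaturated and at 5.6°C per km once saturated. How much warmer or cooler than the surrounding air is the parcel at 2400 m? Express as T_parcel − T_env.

-1.68°C (parcel cooler than environment)

Parcel:
  600 → 1800 m (dry, 9.7°C/km): ΔT = -9.7 × 1.2 = -11.64°C → T = 6.06°C
  1800 → 2400 m (saturated, 5.6°C/km): ΔT = -5.6 × 0.6 = -3.36°C → T = 2.7°C
Environment:
  600 → 2400 m (environment, 7.4°C/km): ΔT = -7.4 × 1.8 = -13.32°C → T = 4.38°C
T_parcel − T_env = 2.7 − 4.38 = -1.68°C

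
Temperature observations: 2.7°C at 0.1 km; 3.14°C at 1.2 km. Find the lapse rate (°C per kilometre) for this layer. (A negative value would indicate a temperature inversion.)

-0.4°C/km

Γ = −ΔT/Δz = (2.7 − 3.14) / (1200 − 100) m
  = -0.44°C / 1.1 km = -0.4°C/km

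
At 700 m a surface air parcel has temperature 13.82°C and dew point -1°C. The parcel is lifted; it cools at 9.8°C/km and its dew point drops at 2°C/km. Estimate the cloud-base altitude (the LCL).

T and T_d converge at 9.8 − 2 = 7.8°C per km
Height above start = (13.82 − (-1)) / 7.8 = 1.9 km
LCL altitude = 700 m + 1900 m = 2600 m

2600 m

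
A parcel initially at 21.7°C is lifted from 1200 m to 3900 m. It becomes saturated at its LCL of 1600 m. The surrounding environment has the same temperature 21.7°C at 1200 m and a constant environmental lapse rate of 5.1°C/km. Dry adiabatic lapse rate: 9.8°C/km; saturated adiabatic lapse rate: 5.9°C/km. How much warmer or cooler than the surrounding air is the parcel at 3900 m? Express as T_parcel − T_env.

-3.72°C (parcel cooler than environment)

Parcel:
  From 1200 m to 1600 m (dry): cools by 9.8 × 0.4 = 3.92°C, giving 17.78°C.
  From 1600 m to 3900 m (saturated): cools by 5.9 × 2.3 = 13.57°C, giving 4.21°C.
Environment:
  From 1200 m to 3900 m (environment): cools by 5.1 × 2.7 = 13.77°C, giving 7.93°C.
T_parcel − T_env = 4.21 − 7.93 = -3.72°C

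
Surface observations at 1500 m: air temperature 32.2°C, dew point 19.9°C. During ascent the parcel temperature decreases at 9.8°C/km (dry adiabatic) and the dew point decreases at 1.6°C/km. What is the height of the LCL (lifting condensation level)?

3000 m

T and T_d converge at 9.8 − 1.6 = 8.2°C per km
Height above start = (32.2 − 19.9) / 8.2 = 1.5 km
LCL altitude = 1500 m + 1500 m = 3000 m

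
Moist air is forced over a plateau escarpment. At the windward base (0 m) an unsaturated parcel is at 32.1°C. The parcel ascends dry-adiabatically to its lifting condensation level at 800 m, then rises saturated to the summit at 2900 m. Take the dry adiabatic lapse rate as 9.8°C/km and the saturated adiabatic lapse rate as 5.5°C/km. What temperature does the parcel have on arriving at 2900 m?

Dry to 800 m: -9.8 × 0.8 km = -7.84°C, so T = 24.26°C.
Saturated to 2900 m: -5.5 × 2.1 km = -11.55°C, so T = 12.71°C.

12.71°C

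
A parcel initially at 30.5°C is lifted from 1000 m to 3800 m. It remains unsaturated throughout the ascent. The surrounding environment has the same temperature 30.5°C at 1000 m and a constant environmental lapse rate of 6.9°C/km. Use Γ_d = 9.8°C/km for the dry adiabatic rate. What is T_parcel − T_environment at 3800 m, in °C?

-8.12°C (parcel cooler than environment)

Parcel:
  1000–3800 m, dry: Δz = 2.8 km ⇒ ΔT = -27.44°C; T = 3.06°C
Environment:
  1000–3800 m, environment: Δz = 2.8 km ⇒ ΔT = -19.32°C; T = 11.18°C
T_parcel − T_env = 3.06 − 11.18 = -8.12°C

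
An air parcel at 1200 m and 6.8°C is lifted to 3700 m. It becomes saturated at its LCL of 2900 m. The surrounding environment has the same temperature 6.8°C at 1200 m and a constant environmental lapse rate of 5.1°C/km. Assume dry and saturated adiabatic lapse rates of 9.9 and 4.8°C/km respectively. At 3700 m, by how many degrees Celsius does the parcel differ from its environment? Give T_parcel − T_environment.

-7.92°C (parcel cooler than environment)

Parcel:
  1200–2900 m, dry: Δz = 1.7 km ⇒ ΔT = -16.83°C; T = -10.03°C
  2900–3700 m, saturated: Δz = 0.8 km ⇒ ΔT = -3.84°C; T = -13.87°C
Environment:
  1200–3700 m, environment: Δz = 2.5 km ⇒ ΔT = -12.75°C; T = -5.95°C
T_parcel − T_env = -13.87 − (-5.95) = -7.92°C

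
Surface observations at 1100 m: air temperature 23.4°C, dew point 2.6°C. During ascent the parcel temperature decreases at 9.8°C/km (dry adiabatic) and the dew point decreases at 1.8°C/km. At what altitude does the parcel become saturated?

3700 m

T and T_d converge at 9.8 − 1.8 = 8°C per km
Height above start = (23.4 − 2.6) / 8 = 2.6 km
LCL altitude = 1100 m + 2600 m = 3700 m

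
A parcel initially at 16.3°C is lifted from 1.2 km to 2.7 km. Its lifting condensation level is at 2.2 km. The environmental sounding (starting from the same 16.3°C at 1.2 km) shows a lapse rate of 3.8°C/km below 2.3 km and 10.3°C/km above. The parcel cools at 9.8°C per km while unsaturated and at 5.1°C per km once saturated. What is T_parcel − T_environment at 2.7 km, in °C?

-4.05°C (parcel cooler than environment)

Parcel:
  Dry to 2200 m: -9.8 × 1 km = -9.8°C, so T = 6.5°C.
  Saturated to 2700 m: -5.1 × 0.5 km = -2.55°C, so T = 3.95°C.
Environment:
  Environment, lower layer to 2300 m: -3.8 × 1.1 km = -4.18°C, so T = 12.12°C.
  Environment, upper layer to 2700 m: -10.3 × 0.4 km = -4.12°C, so T = 8°C.
T_parcel − T_env = 3.95 − 8 = -4.05°C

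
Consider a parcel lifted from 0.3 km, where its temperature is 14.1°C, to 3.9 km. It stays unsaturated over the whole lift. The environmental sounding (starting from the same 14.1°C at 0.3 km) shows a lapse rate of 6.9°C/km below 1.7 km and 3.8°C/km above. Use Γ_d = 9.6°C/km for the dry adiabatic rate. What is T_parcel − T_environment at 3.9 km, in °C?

-16.54°C (parcel cooler than environment)

Parcel:
  From 300 m to 3900 m (dry): cools by 9.6 × 3.6 = 34.56°C, giving -20.46°C.
Environment:
  From 300 m to 1700 m (environment, lower layer): cools by 6.9 × 1.4 = 9.66°C, giving 4.44°C.
  From 1700 m to 3900 m (environment, upper layer): cools by 3.8 × 2.2 = 8.36°C, giving -3.92°C.
T_parcel − T_env = -20.46 − (-3.92) = -16.54°C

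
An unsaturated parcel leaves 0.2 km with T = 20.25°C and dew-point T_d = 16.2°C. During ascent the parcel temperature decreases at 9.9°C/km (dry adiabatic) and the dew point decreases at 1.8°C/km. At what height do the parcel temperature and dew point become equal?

0.7 km

T and T_d converge at 9.9 − 1.8 = 8.1°C per km
Height above start = (20.25 − 16.2) / 8.1 = 0.5 km
LCL altitude = 200 m + 500 m = 700 m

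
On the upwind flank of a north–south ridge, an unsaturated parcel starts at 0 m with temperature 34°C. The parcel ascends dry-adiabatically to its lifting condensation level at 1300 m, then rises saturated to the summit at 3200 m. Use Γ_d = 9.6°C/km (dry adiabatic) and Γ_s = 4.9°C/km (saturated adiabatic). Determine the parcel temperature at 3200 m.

12.21°C

From 0 m to 1300 m (dry): cools by 9.6 × 1.3 = 12.48°C, giving 21.52°C.
From 1300 m to 3200 m (saturated): cools by 4.9 × 1.9 = 9.31°C, giving 12.21°C.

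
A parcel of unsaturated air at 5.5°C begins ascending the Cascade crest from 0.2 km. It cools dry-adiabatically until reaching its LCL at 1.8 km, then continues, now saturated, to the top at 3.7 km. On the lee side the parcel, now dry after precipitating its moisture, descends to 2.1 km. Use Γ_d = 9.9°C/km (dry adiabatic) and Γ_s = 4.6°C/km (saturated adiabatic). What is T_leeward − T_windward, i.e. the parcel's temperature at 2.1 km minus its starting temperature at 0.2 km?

200–1800 m, dry: Δz = 1.6 km ⇒ ΔT = -15.84°C; T = -10.34°C
1800–3700 m, saturated: Δz = 1.9 km ⇒ ΔT = -8.74°C; T = -19.08°C
3700–2100 m, dry descent: Δz = 1.6 km ⇒ ΔT = +15.84°C; T = -3.24°C
Net change vs windward start: -3.24 − 5.5 = -8.74°C

-8.74°C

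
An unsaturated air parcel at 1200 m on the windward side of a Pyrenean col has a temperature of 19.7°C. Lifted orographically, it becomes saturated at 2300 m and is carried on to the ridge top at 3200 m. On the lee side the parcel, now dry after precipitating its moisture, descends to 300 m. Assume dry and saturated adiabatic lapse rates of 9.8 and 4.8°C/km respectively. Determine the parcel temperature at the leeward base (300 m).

33.02°C

From 1200 m to 2300 m (dry): cools by 9.8 × 1.1 = 10.78°C, giving 8.92°C.
From 2300 m to 3200 m (saturated): cools by 4.8 × 0.9 = 4.32°C, giving 4.6°C.
From 3200 m to 300 m (dry descent): warms by 9.8 × 2.9 = 28.42°C, giving 33.02°C.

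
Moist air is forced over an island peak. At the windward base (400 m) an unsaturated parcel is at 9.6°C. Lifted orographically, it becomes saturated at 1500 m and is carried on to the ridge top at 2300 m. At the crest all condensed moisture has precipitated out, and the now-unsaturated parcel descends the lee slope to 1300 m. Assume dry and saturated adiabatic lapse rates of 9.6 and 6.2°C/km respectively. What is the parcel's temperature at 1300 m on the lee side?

3.68°C

400 → 1500 m (dry, 9.6°C/km): ΔT = -9.6 × 1.1 = -10.56°C → T = -0.96°C
1500 → 2300 m (saturated, 6.2°C/km): ΔT = -6.2 × 0.8 = -4.96°C → T = -5.92°C
2300 → 1300 m (dry descent, 9.6°C/km): ΔT = +9.6 × 1 = +9.6°C → T = 3.68°C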